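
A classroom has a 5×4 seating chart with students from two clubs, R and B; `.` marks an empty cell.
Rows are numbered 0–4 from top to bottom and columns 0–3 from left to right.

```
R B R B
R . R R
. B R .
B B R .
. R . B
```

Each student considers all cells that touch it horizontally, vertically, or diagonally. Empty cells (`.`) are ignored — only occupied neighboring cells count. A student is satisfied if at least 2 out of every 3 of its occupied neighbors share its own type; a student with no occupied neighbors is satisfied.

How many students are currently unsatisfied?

Row 0: (0,0)R 1/2 unhappy · (0,1)B 0/4 unhappy · (0,2)R 2/4 unhappy · (0,3)B 0/3 unhappy
Row 1: (1,0)R 1/3 unhappy · (1,2)R 3/6 unhappy · (1,3)R 3/4 ok
Row 2: (2,1)B 2/6 unhappy · (2,2)R 3/5 unhappy
Row 3: (3,0)B 2/3 ok · (3,1)B 2/5 unhappy · (3,2)R 2/5 unhappy
Row 4: (4,1)R 1/3 unhappy · (4,3)B 0/1 unhappy
Unsatisfied: (0,0), (0,1), (0,2), (0,3), (1,0), (1,2), (2,1), (2,2), (3,1), (3,2), (4,1), (4,3) — 12 in total.

12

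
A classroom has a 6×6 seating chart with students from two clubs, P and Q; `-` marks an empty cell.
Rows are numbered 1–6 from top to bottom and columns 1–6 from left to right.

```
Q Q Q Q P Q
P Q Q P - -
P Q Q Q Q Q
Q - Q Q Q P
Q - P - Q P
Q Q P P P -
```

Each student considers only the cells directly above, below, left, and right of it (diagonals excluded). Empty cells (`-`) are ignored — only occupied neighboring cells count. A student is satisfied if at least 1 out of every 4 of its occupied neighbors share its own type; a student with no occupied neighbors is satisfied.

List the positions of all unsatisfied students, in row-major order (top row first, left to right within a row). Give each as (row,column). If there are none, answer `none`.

(1,5), (1,6), (2,4)

(1,1)Q 1/2 satisfied
(1,2)Q 3/3 satisfied
(1,3)Q 3/3 satisfied
(1,4)Q 1/3 satisfied
(1,5)P 0/2 not
(1,6)Q 0/1 not
(2,1)P 1/3 satisfied
(2,2)Q 3/4 satisfied
(2,3)Q 3/4 satisfied
(2,4)P 0/3 not
(3,1)P 1/3 satisfied
(3,2)Q 2/3 satisfied
(3,3)Q 4/4 satisfied
(3,4)Q 3/4 satisfied
(3,5)Q 3/3 satisfied
(3,6)Q 1/2 satisfied
(4,1)Q 1/2 satisfied
(4,3)Q 2/3 satisfied
(4,4)Q 3/3 satisfied
(4,5)Q 3/4 satisfied
(4,6)P 1/3 satisfied
(5,1)Q 2/2 satisfied
(5,3)P 1/2 satisfied
(5,5)Q 1/3 satisfied
(5,6)P 1/2 satisfied
(6,1)Q 2/2 satisfied
(6,2)Q 1/2 satisfied
(6,3)P 2/3 satisfied
(6,4)P 2/2 satisfied
(6,5)P 1/2 satisfied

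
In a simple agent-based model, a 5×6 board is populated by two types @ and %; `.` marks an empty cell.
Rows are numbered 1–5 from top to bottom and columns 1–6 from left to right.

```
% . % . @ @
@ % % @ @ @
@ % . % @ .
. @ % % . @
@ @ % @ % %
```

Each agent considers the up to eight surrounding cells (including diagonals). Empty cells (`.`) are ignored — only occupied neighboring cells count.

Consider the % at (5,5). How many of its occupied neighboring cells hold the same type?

2

Occupied neighbors of (5,5): (4,4)=%, (4,6)=@, (5,4)=@, (5,6)=%.
Same type (%): 2 of 4.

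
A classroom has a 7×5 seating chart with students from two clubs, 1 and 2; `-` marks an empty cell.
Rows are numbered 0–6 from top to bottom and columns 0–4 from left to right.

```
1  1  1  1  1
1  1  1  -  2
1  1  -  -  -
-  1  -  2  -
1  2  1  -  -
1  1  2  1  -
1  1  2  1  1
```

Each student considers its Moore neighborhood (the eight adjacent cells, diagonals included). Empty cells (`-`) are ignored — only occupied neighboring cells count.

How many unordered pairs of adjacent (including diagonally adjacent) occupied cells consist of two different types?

Scan each occupied cell's neighbors to the right and below (and the two forward diagonals) so each pair is counted once.
From row 0: 2 unlike of 14 pairs (running 2/14).
From row 1: 0 unlike of 7 pairs (running 2/21).
From row 2: 0 unlike of 3 pairs (running 2/24).
From row 3: 2 unlike of 4 pairs (running 4/28).
From row 4: 5 unlike of 10 pairs (running 9/38).
From row 5: 6 unlike of 14 pairs (running 15/52).
From row 6: 2 unlike of 4 pairs (running 17/56).
Total adjacent occupied pairs: 56; unlike-type pairs: 17.

17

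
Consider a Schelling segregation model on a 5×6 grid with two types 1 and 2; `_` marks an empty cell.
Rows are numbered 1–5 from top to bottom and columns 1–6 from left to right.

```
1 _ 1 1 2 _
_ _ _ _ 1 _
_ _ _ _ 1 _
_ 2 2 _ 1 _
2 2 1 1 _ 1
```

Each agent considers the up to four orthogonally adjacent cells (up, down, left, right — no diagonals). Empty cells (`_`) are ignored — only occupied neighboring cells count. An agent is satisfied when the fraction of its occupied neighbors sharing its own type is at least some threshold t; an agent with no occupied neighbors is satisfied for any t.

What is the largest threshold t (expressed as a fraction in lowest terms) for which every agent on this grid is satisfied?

(1,1)1 — no occupied neighbors
(1,3)1 1/1
(1,4)1 1/2
(1,5)2 0/2
(2,5)1 1/2
(3,5)1 2/2
(4,2)2 2/2
(4,3)2 1/2
(4,5)1 1/1
(5,1)2 1/1
(5,2)2 2/3
(5,3)1 1/3
(5,4)1 1/1
(5,6)1 — no occupied neighbors
The smallest same-type fraction is 0/2 at (1,5), which reduces to 0/1. Any threshold above that leaves this agent unsatisfied.

0/1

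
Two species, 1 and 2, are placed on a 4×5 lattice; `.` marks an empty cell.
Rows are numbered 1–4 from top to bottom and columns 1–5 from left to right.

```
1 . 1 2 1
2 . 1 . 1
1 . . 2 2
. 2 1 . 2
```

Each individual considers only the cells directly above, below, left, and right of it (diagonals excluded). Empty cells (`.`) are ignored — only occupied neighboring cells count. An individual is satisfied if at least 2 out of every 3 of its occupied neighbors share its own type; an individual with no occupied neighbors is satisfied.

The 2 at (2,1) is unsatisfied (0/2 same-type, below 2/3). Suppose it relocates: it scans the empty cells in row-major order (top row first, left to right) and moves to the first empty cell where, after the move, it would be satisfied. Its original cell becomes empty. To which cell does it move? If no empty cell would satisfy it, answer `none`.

(4,4)

Vacating (2,1). Empty cells in order:
  (1,2): 0/2 same-type → still unsatisfied.
  (2,2): 0/1 same-type → still unsatisfied.
  (2,4): 2/4 same-type → still unsatisfied.
  (3,2): 1/2 same-type → still unsatisfied.
  (3,3): 1/3 same-type → still unsatisfied.
  (4,1): 1/2 same-type → still unsatisfied.
  (4,4): 2/3 same-type → satisfied — stop here.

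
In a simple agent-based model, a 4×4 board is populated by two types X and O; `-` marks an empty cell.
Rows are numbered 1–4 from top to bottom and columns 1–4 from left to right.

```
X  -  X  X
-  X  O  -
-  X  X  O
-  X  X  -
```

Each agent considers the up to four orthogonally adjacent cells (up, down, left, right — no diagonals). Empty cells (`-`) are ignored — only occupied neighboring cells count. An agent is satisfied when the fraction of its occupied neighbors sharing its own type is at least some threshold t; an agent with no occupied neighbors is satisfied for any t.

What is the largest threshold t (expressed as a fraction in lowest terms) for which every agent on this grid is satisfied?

(1,1)X — no occupied neighbors
(1,3)X 1/2
(1,4)X 1/1
(2,2)X 1/2
(2,3)O 0/3
(3,2)X 3/3
(3,3)X 2/4
(3,4)O 0/1
(4,2)X 2/2
(4,3)X 2/2
The smallest same-type fraction is 0/3 at (2,3), which reduces to 0/1. Any threshold above that leaves this agent unsatisfied.

0/1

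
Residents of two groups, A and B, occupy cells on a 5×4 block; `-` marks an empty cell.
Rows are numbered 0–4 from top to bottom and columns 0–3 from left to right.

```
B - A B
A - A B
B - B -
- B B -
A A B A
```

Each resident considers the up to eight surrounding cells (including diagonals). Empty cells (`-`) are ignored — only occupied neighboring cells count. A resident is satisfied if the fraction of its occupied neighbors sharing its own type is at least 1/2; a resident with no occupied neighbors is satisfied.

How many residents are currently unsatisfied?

(0,0)B 0/1 ✗
(0,2)A 1/3 ✗
(0,3)B 1/3 ✗
(1,0)A 0/2 ✗
(1,2)A 1/4 ✗
(1,3)B 2/4 ✓
(2,0)B 1/2 ✓
(2,2)B 3/4 ✓
(3,1)B 4/6 ✓
(3,2)B 3/5 ✓
(4,0)A 1/2 ✓
(4,1)A 1/4 ✗
(4,2)B 2/4 ✓
(4,3)A 0/2 ✗
Unsatisfied: (0,0), (0,2), (0,3), (1,0), (1,2), (4,1), (4,3) — 7 in total.

7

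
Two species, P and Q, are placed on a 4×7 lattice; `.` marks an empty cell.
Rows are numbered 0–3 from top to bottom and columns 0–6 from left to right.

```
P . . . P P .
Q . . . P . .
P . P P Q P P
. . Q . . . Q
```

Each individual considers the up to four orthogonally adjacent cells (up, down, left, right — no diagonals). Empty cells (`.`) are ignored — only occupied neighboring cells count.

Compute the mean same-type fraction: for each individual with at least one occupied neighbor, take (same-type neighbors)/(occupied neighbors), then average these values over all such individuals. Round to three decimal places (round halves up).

0.346

Row 0: (0,0)P 0/1 · (0,4)P 2/2 · (0,5)P 1/1
Row 1: (1,0)Q 0/2 · (1,4)P 1/2
Row 2: (2,0)P 0/1 · (2,2)P 1/2 · (2,3)P 1/2 · (2,4)Q 0/3 · (2,5)P 1/2 · (2,6)P 1/2
Row 3: (3,2)Q 0/1 · (3,6)Q 0/1
Sum over 13 individuals: 0/1 + 2/2 + 1/1 + 0/2 + 1/2 + 0/1 + 1/2 + 1/2 + 0/3 + 1/2 + 1/2 + 0/1 + 0/1 = 9/2; mean = 9/2 ÷ 13 = 9/26 = 0.346153… → 0.346.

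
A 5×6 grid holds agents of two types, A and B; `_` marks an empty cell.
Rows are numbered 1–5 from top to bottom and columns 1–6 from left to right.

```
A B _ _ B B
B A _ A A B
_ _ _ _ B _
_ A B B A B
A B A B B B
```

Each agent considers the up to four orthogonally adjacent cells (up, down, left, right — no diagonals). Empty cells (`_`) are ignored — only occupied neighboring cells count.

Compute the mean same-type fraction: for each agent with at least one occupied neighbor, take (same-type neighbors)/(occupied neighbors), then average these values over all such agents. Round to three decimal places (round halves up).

0.337

(1,1)A 0/2
(1,2)B 0/2
(1,5)B 1/2
(1,6)B 2/2
(2,1)B 0/2
(2,2)A 0/2
(2,4)A 1/1
(2,5)A 1/4
(2,6)B 1/2
(3,5)B 0/2
(4,2)A 0/2
(4,3)B 1/3
(4,4)B 2/3
(4,5)A 0/4
(4,6)B 1/2
(5,1)A 0/1
(5,2)B 0/3
(5,3)A 0/3
(5,4)B 2/3
(5,5)B 2/3
(5,6)B 2/2
Sum over 21 agents: 0/2 + 0/2 + 1/2 + 2/2 + 0/2 + 0/2 + 1/1 + 1/4 + 1/2 + 0/2 + 0/2 + 1/3 + 2/3 + 0/4 + 1/2 + 0/1 + 0/3 + 0/3 + 2/3 + 2/3 + 2/2 = 85/12; mean = 85/12 ÷ 21 = 85/252 = 0.337301… → 0.337.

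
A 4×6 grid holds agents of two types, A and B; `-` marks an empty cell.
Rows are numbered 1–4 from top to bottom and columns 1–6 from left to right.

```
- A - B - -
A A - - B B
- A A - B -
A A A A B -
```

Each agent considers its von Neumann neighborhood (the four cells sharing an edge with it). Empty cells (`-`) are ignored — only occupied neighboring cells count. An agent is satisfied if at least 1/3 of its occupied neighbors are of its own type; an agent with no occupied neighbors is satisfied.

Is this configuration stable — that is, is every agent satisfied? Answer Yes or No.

Yes

(1,2)A 1/1 ok
(1,4)B 0/0 ok
(2,1)A 1/1 ok
(2,2)A 3/3 ok
(2,5)B 2/2 ok
(2,6)B 1/1 ok
(3,2)A 3/3 ok
(3,3)A 2/2 ok
(3,5)B 2/2 ok
(4,1)A 1/1 ok
(4,2)A 3/3 ok
(4,3)A 3/3 ok
(4,4)A 1/2 ok
(4,5)B 1/2 ok
All meet the threshold, so the configuration is stable.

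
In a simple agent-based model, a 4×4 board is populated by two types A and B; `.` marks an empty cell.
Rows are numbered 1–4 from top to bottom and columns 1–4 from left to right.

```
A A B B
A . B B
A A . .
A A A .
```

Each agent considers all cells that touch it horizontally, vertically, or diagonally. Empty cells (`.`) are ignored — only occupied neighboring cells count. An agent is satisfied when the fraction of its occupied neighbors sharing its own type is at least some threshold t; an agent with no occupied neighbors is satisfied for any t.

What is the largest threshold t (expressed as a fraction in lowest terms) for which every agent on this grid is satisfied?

Row 1: (1,1)A 2/2 · (1,2)A 2/4 · (1,3)B 3/4 · (1,4)B 3/3
Row 2: (2,1)A 4/4 · (2,3)B 3/5 · (2,4)B 3/3
Row 3: (3,1)A 4/4 · (3,2)A 5/6
Row 4: (4,1)A 3/3 · (4,2)A 4/4 · (4,3)A 2/2
The smallest same-type fraction is 2/4 at (1,2), which reduces to 1/2. Any threshold above that leaves this agent unsatisfied.

1/2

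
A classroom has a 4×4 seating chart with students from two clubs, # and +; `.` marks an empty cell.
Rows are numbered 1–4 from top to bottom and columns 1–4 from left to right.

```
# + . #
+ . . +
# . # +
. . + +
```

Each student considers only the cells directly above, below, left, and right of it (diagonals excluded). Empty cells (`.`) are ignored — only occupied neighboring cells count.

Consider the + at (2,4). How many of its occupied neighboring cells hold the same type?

Occupied neighbors of (2,4): (1,4)=#, (3,4)=+.
Same type (+): 1 of 2.

1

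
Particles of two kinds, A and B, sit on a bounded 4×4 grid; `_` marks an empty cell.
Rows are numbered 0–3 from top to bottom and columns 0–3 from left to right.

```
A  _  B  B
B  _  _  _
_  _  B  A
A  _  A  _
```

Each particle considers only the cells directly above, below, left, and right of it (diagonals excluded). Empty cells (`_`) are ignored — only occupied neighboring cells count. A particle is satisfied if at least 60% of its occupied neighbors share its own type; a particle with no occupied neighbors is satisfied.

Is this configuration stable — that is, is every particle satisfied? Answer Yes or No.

No

(0,0)A 0/1 not
(0,2)B 1/1 satisfied
(0,3)B 1/1 satisfied
(1,0)B 0/1 not
(2,2)B 0/2 not
(2,3)A 0/1 not
(3,0)A 0/0 satisfied
(3,2)A 0/1 not
For instance (0,0) has only 0/1 same-type neighbors, below 3/5.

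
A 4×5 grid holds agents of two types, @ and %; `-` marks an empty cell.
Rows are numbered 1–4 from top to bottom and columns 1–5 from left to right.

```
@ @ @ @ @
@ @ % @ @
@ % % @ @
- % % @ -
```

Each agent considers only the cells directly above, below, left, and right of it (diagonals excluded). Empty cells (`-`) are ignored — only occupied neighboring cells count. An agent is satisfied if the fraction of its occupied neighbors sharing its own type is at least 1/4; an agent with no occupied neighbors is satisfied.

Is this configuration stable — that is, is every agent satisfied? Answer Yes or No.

(1,1)@ 2/2 ✓
(1,2)@ 3/3 ✓
(1,3)@ 2/3 ✓
(1,4)@ 3/3 ✓
(1,5)@ 2/2 ✓
(2,1)@ 3/3 ✓
(2,2)@ 2/4 ✓
(2,3)% 1/4 ✓
(2,4)@ 3/4 ✓
(2,5)@ 3/3 ✓
(3,1)@ 1/2 ✓
(3,2)% 2/4 ✓
(3,3)% 3/4 ✓
(3,4)@ 3/4 ✓
(3,5)@ 2/2 ✓
(4,2)% 2/2 ✓
(4,3)% 2/3 ✓
(4,4)@ 1/2 ✓
All meet the threshold, so the configuration is stable.

Yes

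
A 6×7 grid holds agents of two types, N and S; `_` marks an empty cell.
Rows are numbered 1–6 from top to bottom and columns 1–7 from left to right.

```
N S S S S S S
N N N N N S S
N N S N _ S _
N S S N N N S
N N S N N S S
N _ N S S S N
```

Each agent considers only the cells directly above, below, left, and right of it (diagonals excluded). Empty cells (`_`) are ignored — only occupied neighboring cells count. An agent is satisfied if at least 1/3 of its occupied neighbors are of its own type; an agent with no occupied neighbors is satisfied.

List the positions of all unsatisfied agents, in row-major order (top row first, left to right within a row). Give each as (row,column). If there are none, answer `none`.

Row 1: (1,1)N 1/2 satisfied · (1,2)S 1/3 satisfied · (1,3)S 2/3 satisfied · (1,4)S 2/3 satisfied · (1,5)S 2/3 satisfied · (1,6)S 3/3 satisfied · (1,7)S 2/2 satisfied
Row 2: (2,1)N 3/3 satisfied · (2,2)N 3/4 satisfied · (2,3)N 2/4 satisfied · (2,4)N 3/4 satisfied · (2,5)N 1/3 satisfied · (2,6)S 3/4 satisfied · (2,7)S 2/2 satisfied
Row 3: (3,1)N 3/3 satisfied · (3,2)N 2/4 satisfied · (3,3)S 1/4 not · (3,4)N 2/3 satisfied · (3,6)S 1/2 satisfied
Row 4: (4,1)N 2/3 satisfied · (4,2)S 1/4 not · (4,3)S 3/4 satisfied · (4,4)N 3/4 satisfied · (4,5)N 3/3 satisfied · (4,6)N 1/4 not · (4,7)S 1/2 satisfied
Row 5: (5,1)N 3/3 satisfied · (5,2)N 1/3 satisfied · (5,3)S 1/4 not · (5,4)N 2/4 satisfied · (5,5)N 2/4 satisfied · (5,6)S 2/4 satisfied · (5,7)S 2/3 satisfied
Row 6: (6,1)N 1/1 satisfied · (6,3)N 0/2 not · (6,4)S 1/3 satisfied · (6,5)S 2/3 satisfied · (6,6)S 2/3 satisfied · (6,7)N 0/2 not

(3,3), (4,2), (4,6), (5,3), (6,3), (6,7)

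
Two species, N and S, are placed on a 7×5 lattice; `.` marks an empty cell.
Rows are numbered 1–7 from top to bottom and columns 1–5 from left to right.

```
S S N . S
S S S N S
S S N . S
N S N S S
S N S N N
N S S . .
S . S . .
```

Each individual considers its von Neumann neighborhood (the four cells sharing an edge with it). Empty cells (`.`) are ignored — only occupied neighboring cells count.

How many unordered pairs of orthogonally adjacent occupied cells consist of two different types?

Scan each occupied cell's neighbors to the right and below so each pair is counted once.
Row 1: S(1,1)–S(1,2)= S(1,1)–S(2,1)= S(1,2)–N(1,3)≠ S(1,2)–S(2,2)= N(1,3)–S(2,3)≠ S(1,5)–S(2,5)=  → 2/6 unlike.
Row 2: S(2,1)–S(2,2)= S(2,1)–S(3,1)= S(2,2)–S(2,3)= S(2,2)–S(3,2)= S(2,3)–N(2,4)≠ S(2,3)–N(3,3)≠ N(2,4)–S(2,5)≠ S(2,5)–S(3,5)=  → 3/8 unlike.
Row 3: S(3,1)–S(3,2)= S(3,1)–N(4,1)≠ S(3,2)–N(3,3)≠ S(3,2)–S(4,2)= N(3,3)–N(4,3)= S(3,5)–S(4,5)=  → 2/6 unlike.
Row 4: N(4,1)–S(4,2)≠ N(4,1)–S(5,1)≠ S(4,2)–N(4,3)≠ S(4,2)–N(5,2)≠ N(4,3)–S(4,4)≠ N(4,3)–S(5,3)≠ S(4,4)–S(4,5)= S(4,4)–N(5,4)≠ S(4,5)–N(5,5)≠  → 8/9 unlike.
Row 5: S(5,1)–N(5,2)≠ S(5,1)–N(6,1)≠ N(5,2)–S(5,3)≠ N(5,2)–S(6,2)≠ S(5,3)–N(5,4)≠ S(5,3)–S(6,3)= N(5,4)–N(5,5)=  → 5/7 unlike.
Row 6: N(6,1)–S(6,2)≠ N(6,1)–S(7,1)≠ S(6,2)–S(6,3)= S(6,3)–S(7,3)=  → 2/4 unlike.
Total adjacent occupied pairs: 40; unlike-type pairs: 22.

22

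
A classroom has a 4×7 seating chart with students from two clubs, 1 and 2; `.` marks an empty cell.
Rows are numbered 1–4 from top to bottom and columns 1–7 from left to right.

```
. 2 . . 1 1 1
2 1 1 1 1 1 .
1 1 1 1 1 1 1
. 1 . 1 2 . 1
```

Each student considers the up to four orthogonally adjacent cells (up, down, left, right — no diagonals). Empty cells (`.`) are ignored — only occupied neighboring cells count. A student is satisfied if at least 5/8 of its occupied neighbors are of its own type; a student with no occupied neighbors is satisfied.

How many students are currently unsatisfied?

6

(1,2)2 0/1 not
(1,5)1 2/2 satisfied
(1,6)1 3/3 satisfied
(1,7)1 1/1 satisfied
(2,1)2 0/2 not
(2,2)1 2/4 not
(2,3)1 3/3 satisfied
(2,4)1 3/3 satisfied
(2,5)1 4/4 satisfied
(2,6)1 3/3 satisfied
(3,1)1 1/2 not
(3,2)1 4/4 satisfied
(3,3)1 3/3 satisfied
(3,4)1 4/4 satisfied
(3,5)1 3/4 satisfied
(3,6)1 3/3 satisfied
(3,7)1 2/2 satisfied
(4,2)1 1/1 satisfied
(4,4)1 1/2 not
(4,5)2 0/2 not
(4,7)1 1/1 satisfied
Unsatisfied: (1,2), (2,1), (2,2), (3,1), (4,4), (4,5) — 6 in total.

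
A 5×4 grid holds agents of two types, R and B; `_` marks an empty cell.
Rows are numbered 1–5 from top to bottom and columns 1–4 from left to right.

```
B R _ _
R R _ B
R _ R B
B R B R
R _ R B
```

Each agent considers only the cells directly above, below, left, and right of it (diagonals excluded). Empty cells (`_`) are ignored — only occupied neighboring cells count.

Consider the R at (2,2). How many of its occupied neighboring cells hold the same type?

Occupied neighbors of (2,2): (1,2)=R, (2,1)=R.
Same type (R): 2 of 2.

2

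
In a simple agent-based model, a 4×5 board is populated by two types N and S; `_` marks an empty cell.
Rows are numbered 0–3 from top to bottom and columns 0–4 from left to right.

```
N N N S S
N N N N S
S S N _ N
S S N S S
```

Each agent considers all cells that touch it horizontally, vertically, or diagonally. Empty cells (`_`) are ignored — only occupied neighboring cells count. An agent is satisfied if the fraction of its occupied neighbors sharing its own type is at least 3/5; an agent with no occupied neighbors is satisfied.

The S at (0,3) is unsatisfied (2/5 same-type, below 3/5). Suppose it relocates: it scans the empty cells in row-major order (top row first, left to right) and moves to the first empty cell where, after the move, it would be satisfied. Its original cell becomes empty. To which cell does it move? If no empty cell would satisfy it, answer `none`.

none

Vacating (0,3). Empty cells in order:
  (2,3): 3/8 same-type → still unsatisfied.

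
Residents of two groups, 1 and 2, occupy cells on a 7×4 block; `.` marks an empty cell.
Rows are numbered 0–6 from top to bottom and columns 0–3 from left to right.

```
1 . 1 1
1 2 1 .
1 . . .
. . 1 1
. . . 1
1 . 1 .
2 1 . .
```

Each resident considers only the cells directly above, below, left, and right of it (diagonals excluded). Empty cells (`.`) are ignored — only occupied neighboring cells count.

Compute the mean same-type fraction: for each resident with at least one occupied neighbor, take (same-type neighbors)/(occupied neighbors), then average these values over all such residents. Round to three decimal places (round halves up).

0.628

Row 0: (0,0)1 1/1 · (0,2)1 2/2 · (0,3)1 1/1
Row 1: (1,0)1 2/3 · (1,1)2 0/2 · (1,2)1 1/2
Row 2: (2,0)1 1/1
Row 3: (3,2)1 1/1 · (3,3)1 2/2
Row 4: (4,3)1 1/1
Row 5: (5,0)1 0/1 · (5,2)1 — no occupied neighbors
Row 6: (6,0)2 0/2 · (6,1)1 0/1
Sum over 13 residents: 1/1 + 2/2 + 1/1 + 2/3 + 0/2 + 1/2 + 1/1 + 1/1 + 2/2 + 1/1 + 0/1 + 0/2 + 0/1 = 49/6; mean = 49/6 ÷ 13 = 49/78 = 0.628205… → 0.628.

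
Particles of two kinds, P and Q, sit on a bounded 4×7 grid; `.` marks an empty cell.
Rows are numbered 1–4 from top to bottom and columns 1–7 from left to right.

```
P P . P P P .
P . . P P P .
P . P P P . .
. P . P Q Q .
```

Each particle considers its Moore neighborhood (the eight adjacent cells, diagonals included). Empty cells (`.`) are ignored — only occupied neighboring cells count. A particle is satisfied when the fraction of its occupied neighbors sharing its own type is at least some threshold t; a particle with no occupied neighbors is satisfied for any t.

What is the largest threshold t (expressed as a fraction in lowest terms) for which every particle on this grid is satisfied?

Row 1: (1,1)P 2/2 · (1,2)P 2/2 · (1,4)P 3/3 · (1,5)P 5/5 · (1,6)P 3/3
Row 2: (2,1)P 3/3 · (2,4)P 6/6 · (2,5)P 7/7 · (2,6)P 4/4
Row 3: (3,1)P 2/2 · (3,3)P 4/4 · (3,4)P 5/6 · (3,5)P 5/7
Row 4: (4,2)P 2/2 · (4,4)P 3/4 · (4,5)Q 1/4 · (4,6)Q 1/2
The smallest same-type fraction is 1/4 at (4,5), which reduces to 1/4. Any threshold above that leaves this particle unsatisfied.

1/4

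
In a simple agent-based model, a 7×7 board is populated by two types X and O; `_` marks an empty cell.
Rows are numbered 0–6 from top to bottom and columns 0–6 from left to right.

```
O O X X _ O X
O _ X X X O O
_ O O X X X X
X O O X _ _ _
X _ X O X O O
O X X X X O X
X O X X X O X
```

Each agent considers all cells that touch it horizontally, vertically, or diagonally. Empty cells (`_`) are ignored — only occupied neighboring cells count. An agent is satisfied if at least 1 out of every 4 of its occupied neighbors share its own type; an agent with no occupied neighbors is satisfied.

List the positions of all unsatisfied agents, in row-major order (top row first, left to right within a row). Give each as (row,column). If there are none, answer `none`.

(0,0)O 2/2 ✓
(0,1)O 2/4 ✓
(0,2)X 3/4 ✓
(0,3)X 4/4 ✓
(0,5)O 2/4 ✓
(0,6)X 0/3 ✗
(1,0)O 3/3 ✓
(1,2)X 4/7 ✓
(1,3)X 6/7 ✓
(1,4)X 5/7 ✓
(1,5)O 2/7 ✓
(1,6)O 2/5 ✓
(2,1)O 4/6 ✓
(2,2)O 3/7 ✓
(2,3)X 5/7 ✓
(2,4)X 5/6 ✓
(2,5)X 3/5 ✓
(2,6)X 1/3 ✓
(3,0)X 1/3 ✓
(3,1)O 3/6 ✓
(3,2)O 4/7 ✓
(3,3)X 4/7 ✓
(4,0)X 2/4 ✓
(4,2)X 4/7 ✓
(4,3)O 1/7 ✗
(4,4)X 3/6 ✓
(4,5)O 2/5 ✓
(4,6)O 2/3 ✓
(5,0)O 1/4 ✓
(5,1)X 5/7 ✓
(5,2)X 5/7 ✓
(5,3)X 7/8 ✓
(5,4)X 4/8 ✓
(5,5)O 3/8 ✓
(5,6)X 1/5 ✗
(6,0)X 1/3 ✓
(6,1)O 1/5 ✗
(6,2)X 4/5 ✓
(6,3)X 5/5 ✓
(6,4)X 3/5 ✓
(6,5)O 1/5 ✗
(6,6)X 1/3 ✓

(0,6), (4,3), (5,6), (6,1), (6,5)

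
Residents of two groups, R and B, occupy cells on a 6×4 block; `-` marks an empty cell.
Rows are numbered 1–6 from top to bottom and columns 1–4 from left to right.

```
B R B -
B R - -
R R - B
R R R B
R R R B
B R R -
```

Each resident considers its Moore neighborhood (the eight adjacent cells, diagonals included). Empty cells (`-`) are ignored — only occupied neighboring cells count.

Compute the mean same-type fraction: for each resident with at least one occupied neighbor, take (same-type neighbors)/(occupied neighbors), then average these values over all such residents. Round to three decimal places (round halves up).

0.562

Row 1: (1,1)B 1/3 · (1,2)R 1/4 · (1,3)B 0/2
Row 2: (2,1)B 1/5 · (2,2)R 3/6
Row 3: (3,1)R 4/5 · (3,2)R 5/6 · (3,4)B 1/2
Row 4: (4,1)R 5/5 · (4,2)R 7/7 · (4,3)R 4/7 · (4,4)B 2/4
Row 5: (5,1)R 4/5 · (5,2)R 7/8 · (5,3)R 5/7 · (5,4)B 1/4
Row 6: (6,1)B 0/3 · (6,2)R 4/5 · (6,3)R 3/4
Sum over 19 residents: 1/3 + 1/4 + 0/2 + 1/5 + 3/6 + 4/5 + 5/6 + 1/2 + 5/5 + 7/7 + 4/7 + 2/4 + 4/5 + 7/8 + 5/7 + 1/4 + 0/3 + 4/5 + 3/4 = 8969/840; mean = 8969/840 ÷ 19 = 8969/15960 = 0.561967… → 0.562.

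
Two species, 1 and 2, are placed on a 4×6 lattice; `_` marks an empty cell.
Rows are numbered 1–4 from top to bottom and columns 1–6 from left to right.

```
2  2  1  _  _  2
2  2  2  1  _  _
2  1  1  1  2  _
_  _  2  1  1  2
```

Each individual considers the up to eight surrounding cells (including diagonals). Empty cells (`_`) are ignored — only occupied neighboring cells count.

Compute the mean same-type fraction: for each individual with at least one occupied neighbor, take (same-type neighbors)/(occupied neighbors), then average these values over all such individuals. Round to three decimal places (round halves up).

(1,1)2 3/3
(1,2)2 4/5
(1,3)1 1/4
(1,6)2 — no occupied neighbors
(2,1)2 4/5
(2,2)2 5/8
(2,3)2 2/7
(2,4)1 3/5
(3,1)2 2/3
(3,2)1 1/6
(3,3)1 4/7
(3,4)1 4/7
(3,5)2 1/5
(4,3)2 0/4
(4,4)1 3/5
(4,5)1 2/4
(4,6)2 1/2
Sum over 16 individuals: 3/3 + 4/5 + 1/4 + 4/5 + 5/8 + 2/7 + 3/5 + 2/3 + 1/6 + 4/7 + 4/7 + 1/5 + 0/4 + 3/5 + 2/4 + 1/2 = 1367/168; mean = 1367/168 ÷ 16 = 1367/2688 = 0.508556… → 0.509.

0.509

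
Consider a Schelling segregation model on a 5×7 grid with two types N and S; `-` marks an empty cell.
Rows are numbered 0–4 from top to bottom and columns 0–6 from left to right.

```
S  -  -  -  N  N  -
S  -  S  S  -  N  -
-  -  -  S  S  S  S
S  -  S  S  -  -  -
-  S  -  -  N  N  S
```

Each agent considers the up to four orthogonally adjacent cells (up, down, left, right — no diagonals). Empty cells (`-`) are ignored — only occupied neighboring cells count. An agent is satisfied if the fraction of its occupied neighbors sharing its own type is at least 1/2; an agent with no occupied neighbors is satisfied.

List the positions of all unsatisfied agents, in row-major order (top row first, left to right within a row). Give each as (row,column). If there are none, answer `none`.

(4,6)

Row 0: (0,0)S 1/1 ok · (0,4)N 1/1 ok · (0,5)N 2/2 ok
Row 1: (1,0)S 1/1 ok · (1,2)S 1/1 ok · (1,3)S 2/2 ok · (1,5)N 1/2 ok
Row 2: (2,3)S 3/3 ok · (2,4)S 2/2 ok · (2,5)S 2/3 ok · (2,6)S 1/1 ok
Row 3: (3,0)S 0/0 ok · (3,2)S 1/1 ok · (3,3)S 2/2 ok
Row 4: (4,1)S 0/0 ok · (4,4)N 1/1 ok · (4,5)N 1/2 ok · (4,6)S 0/1 unhappy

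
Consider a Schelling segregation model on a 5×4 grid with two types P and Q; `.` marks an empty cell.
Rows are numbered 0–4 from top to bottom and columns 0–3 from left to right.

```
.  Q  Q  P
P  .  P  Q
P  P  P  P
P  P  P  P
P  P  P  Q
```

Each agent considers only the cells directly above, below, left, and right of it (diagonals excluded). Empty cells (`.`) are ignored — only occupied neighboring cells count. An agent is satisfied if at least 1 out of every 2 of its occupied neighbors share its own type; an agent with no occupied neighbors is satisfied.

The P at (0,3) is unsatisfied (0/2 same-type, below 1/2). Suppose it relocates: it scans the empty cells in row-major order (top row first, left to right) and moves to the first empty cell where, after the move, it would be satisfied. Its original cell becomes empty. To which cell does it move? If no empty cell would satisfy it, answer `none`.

Vacating (0,3). Empty cells in order:
  (0,0): 1/2 same-type → satisfied — stop here.

(0,0)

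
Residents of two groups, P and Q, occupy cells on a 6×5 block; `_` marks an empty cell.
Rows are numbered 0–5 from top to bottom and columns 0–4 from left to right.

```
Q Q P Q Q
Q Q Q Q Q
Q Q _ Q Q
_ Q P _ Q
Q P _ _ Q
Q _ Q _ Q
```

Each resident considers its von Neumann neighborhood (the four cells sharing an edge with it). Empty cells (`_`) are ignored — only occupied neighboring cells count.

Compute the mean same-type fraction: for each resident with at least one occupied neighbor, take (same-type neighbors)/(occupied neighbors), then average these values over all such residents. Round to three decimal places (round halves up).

0.765

(0,0)Q 2/2
(0,1)Q 2/3
(0,2)P 0/3
(0,3)Q 2/3
(0,4)Q 2/2
(1,0)Q 3/3
(1,1)Q 4/4
(1,2)Q 2/3
(1,3)Q 4/4
(1,4)Q 3/3
(2,0)Q 2/2
(2,1)Q 3/3
(2,3)Q 2/2
(2,4)Q 3/3
(3,1)Q 1/3
(3,2)P 0/1
(3,4)Q 2/2
(4,0)Q 1/2
(4,1)P 0/2
(4,4)Q 2/2
(5,0)Q 1/1
(5,2)Q — no occupied neighbors
(5,4)Q 1/1
Sum over 22 residents: 2/2 + 2/3 + 0/3 + 2/3 + 2/2 + 3/3 + 4/4 + 2/3 + 4/4 + 3/3 + 2/2 + 3/3 + 2/2 + 3/3 + 1/3 + 0/1 + 2/2 + 1/2 + 0/2 + 2/2 + 1/1 + 1/1 = 101/6; mean = 101/6 ÷ 22 = 101/132 = 0.765151… → 0.765.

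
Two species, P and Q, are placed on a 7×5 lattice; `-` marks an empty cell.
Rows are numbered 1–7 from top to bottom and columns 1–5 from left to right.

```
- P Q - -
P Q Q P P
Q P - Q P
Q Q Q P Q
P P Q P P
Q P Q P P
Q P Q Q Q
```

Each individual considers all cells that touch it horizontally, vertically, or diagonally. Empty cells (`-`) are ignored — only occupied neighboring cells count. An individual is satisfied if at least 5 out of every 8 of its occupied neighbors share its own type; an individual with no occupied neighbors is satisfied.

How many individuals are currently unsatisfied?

Row 1: (1,2)P 1/4 unhappy · (1,3)Q 2/4 unhappy
Row 2: (2,1)P 2/4 unhappy · (2,2)Q 3/6 unhappy · (2,3)Q 3/6 unhappy · (2,4)P 2/5 unhappy · (2,5)P 2/3 ok
Row 3: (3,1)Q 3/5 unhappy · (3,2)P 1/7 unhappy · (3,4)Q 3/7 unhappy · (3,5)P 3/5 unhappy
Row 4: (4,1)Q 2/5 unhappy · (4,2)Q 4/7 unhappy · (4,3)Q 3/7 unhappy · (4,4)P 3/7 unhappy · (4,5)Q 1/5 unhappy
Row 5: (5,1)P 2/5 unhappy · (5,2)P 2/8 unhappy · (5,3)Q 3/8 unhappy · (5,4)P 4/8 unhappy · (5,5)P 4/5 ok
Row 6: (6,1)Q 1/5 unhappy · (6,2)P 3/8 unhappy · (6,3)Q 3/8 unhappy · (6,4)P 3/8 unhappy · (6,5)P 3/5 unhappy
Row 7: (7,1)Q 1/3 unhappy · (7,2)P 1/5 unhappy · (7,3)Q 2/5 unhappy · (7,4)Q 3/5 unhappy · (7,5)Q 1/3 unhappy
Unsatisfied: (1,2), (1,3), (2,1), (2,2), (2,3), (2,4), (3,1), (3,2), (3,4), (3,5), (4,1), (4,2), (4,3), (4,4), (4,5), (5,1), (5,2), (5,3), (5,4), (6,1), (6,2), (6,3), (6,4), (6,5), (7,1), (7,2), (7,3), (7,4), (7,5) — 29 in total.

29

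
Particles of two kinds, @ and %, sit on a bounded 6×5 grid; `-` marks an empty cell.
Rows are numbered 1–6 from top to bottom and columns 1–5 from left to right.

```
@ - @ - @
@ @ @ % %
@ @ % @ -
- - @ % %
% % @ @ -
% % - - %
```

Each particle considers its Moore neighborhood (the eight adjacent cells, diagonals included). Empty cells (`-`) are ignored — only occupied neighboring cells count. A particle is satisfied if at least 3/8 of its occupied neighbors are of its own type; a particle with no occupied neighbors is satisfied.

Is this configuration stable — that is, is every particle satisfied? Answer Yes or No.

(1,1)@ 2/2 satisfied
(1,3)@ 2/3 satisfied
(1,5)@ 0/2 not
(2,1)@ 4/4 satisfied
(2,2)@ 6/7 satisfied
(2,3)@ 4/6 satisfied
(2,4)% 2/6 not
(2,5)% 1/3 not
(3,1)@ 3/3 satisfied
(3,2)@ 5/6 satisfied
(3,3)% 2/7 not
(3,4)@ 2/7 not
(4,3)@ 4/7 satisfied
(4,4)% 2/6 not
(4,5)% 1/3 not
(5,1)% 3/3 satisfied
(5,2)% 3/5 satisfied
(5,3)@ 2/5 satisfied
(5,4)@ 2/5 satisfied
(6,1)% 3/3 satisfied
(6,2)% 3/4 satisfied
(6,5)% 0/1 not
For instance (1,5) has only 0/2 same-type neighbors, below 3/8.

No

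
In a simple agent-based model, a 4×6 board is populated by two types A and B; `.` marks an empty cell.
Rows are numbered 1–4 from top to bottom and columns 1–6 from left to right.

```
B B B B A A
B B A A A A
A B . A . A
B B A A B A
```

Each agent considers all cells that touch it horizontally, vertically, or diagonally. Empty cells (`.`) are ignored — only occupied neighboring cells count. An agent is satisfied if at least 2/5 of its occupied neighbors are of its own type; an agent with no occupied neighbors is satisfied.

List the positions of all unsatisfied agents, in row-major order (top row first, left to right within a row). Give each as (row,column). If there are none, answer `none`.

(1,1)B 3/3 ok
(1,2)B 4/5 ok
(1,3)B 3/5 ok
(1,4)B 1/5 unhappy
(1,5)A 4/5 ok
(1,6)A 3/3 ok
(2,1)B 4/5 ok
(2,2)B 5/7 ok
(2,3)A 2/7 unhappy
(2,4)A 4/6 ok
(2,5)A 6/7 ok
(2,6)A 4/4 ok
(3,1)A 0/5 unhappy
(3,2)B 4/7 ok
(3,4)A 5/6 ok
(3,6)A 3/4 ok
(4,1)B 2/3 ok
(4,2)B 2/4 ok
(4,3)A 2/4 ok
(4,4)A 2/3 ok
(4,5)B 0/4 unhappy
(4,6)A 1/2 ok

(1,4), (2,3), (3,1), (4,5)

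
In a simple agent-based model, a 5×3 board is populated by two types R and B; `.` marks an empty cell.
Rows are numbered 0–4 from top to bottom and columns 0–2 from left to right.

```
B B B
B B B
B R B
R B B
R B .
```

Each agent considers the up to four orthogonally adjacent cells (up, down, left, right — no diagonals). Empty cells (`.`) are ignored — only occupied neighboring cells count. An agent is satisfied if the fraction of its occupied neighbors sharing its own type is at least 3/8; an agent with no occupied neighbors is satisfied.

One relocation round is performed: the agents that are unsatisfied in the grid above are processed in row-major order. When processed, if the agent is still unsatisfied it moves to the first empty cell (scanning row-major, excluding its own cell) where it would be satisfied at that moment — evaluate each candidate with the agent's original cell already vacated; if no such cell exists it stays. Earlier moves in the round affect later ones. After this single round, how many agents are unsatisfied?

Initially unsatisfied (in order): (2,0), (2,1), (3,0).
  (2,0) → (4,2).
  (2,1) → (2,0).
  (3,0): now satisfied by earlier moves; stays.
Resulting grid:
B B B
B B B
R . B
R B B
R B B
All satisfied now.

0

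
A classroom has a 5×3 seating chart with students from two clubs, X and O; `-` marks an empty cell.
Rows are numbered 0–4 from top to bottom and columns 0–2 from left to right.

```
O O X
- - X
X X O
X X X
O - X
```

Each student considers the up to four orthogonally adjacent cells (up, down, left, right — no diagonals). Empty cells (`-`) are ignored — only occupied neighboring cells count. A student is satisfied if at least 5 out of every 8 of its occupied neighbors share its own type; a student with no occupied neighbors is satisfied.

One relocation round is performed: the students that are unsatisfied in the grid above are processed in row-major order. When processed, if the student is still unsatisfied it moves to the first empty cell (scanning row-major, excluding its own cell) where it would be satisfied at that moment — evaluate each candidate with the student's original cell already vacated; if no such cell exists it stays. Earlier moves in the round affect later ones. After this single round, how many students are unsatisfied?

Initially unsatisfied (in order): (0,1), (0,2), (1,2), (2,2), (4,0).
  (0,1): no empty cell satisfies it; stays.
  (0,2) → (1,1).
  (1,2) → (1,0).
  (2,2) → (0,2).
  (4,0): no empty cell satisfies it; stays.
Resulting grid:
O O O
X X -
X X -
X X X
O - X
Unsatisfied now: (0,0), (4,0).

2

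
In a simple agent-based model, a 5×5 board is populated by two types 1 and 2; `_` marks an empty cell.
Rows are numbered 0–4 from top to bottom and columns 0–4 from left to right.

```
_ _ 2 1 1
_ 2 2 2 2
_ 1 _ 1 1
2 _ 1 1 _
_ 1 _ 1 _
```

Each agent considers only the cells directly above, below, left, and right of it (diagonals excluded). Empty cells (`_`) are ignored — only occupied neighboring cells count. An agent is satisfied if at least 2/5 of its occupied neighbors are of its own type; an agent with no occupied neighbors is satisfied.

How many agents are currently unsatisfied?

3

(0,2)2 1/2 satisfied
(0,3)1 1/3 not
(0,4)1 1/2 satisfied
(1,1)2 1/2 satisfied
(1,2)2 3/3 satisfied
(1,3)2 2/4 satisfied
(1,4)2 1/3 not
(2,1)1 0/1 not
(2,3)1 2/3 satisfied
(2,4)1 1/2 satisfied
(3,0)2 0/0 satisfied
(3,2)1 1/1 satisfied
(3,3)1 3/3 satisfied
(4,1)1 0/0 satisfied
(4,3)1 1/1 satisfied
Unsatisfied: (0,3), (1,4), (2,1) — 3 in total.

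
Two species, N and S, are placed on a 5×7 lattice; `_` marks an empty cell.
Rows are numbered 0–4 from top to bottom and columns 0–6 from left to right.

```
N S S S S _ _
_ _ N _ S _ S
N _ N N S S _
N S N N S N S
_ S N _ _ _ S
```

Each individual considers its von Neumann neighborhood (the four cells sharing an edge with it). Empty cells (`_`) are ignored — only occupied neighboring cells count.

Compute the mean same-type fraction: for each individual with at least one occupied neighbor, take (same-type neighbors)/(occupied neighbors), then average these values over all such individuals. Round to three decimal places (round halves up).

0.621

Row 0: (0,0)N 0/1 · (0,1)S 1/2 · (0,2)S 2/3 · (0,3)S 2/2 · (0,4)S 2/2
Row 1: (1,2)N 1/2 · (1,4)S 2/2 · (1,6)S — no occupied neighbors
Row 2: (2,0)N 1/1 · (2,2)N 3/3 · (2,3)N 2/3 · (2,4)S 3/4 · (2,5)S 1/2
Row 3: (3,0)N 1/2 · (3,1)S 1/3 · (3,2)N 3/4 · (3,3)N 2/3 · (3,4)S 1/3 · (3,5)N 0/3 · (3,6)S 1/2
Row 4: (4,1)S 1/2 · (4,2)N 1/2 · (4,6)S 1/1
Sum over 22 individuals: 0/1 + 1/2 + 2/3 + 2/2 + 2/2 + 1/2 + 2/2 + 1/1 + 3/3 + 2/3 + 3/4 + 1/2 + 1/2 + 1/3 + 3/4 + 2/3 + 1/3 + 0/3 + 1/2 + 1/2 + 1/2 + 1/1 = 41/3; mean = 41/3 ÷ 22 = 41/66 = 0.621212… → 0.621.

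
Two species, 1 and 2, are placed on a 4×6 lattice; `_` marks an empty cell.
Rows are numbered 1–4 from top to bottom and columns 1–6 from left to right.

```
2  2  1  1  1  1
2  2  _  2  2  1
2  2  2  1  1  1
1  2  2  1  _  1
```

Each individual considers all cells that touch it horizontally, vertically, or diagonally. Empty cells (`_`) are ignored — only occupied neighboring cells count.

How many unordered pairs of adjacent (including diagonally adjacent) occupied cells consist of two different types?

21

Scan each occupied cell's neighbors to the right and below (and the two forward diagonals) so each pair is counted once.
From row 1: 8 unlike of 18 pairs (running 8/18).
From row 2: 6 unlike of 16 pairs (running 14/34).
From row 3: 5 unlike of 18 pairs (running 19/52).
From row 4: 2 unlike of 3 pairs (running 21/55).
Total adjacent occupied pairs: 55; unlike-type pairs: 21.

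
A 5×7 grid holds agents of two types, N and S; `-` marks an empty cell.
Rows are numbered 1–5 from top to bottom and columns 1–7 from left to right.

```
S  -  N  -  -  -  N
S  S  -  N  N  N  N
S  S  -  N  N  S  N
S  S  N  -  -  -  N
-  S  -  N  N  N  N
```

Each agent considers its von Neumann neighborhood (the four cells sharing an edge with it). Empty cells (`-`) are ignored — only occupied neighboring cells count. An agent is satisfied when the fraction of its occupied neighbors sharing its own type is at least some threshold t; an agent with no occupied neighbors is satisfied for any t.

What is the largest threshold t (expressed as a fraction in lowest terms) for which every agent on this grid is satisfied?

(1,1)S 1/1
(1,3)N — no occupied neighbors
(1,7)N 1/1
(2,1)S 3/3
(2,2)S 2/2
(2,4)N 2/2
(2,5)N 3/3
(2,6)N 2/3
(2,7)N 3/3
(3,1)S 3/3
(3,2)S 3/3
(3,4)N 2/2
(3,5)N 2/3
(3,6)S 0/3
(3,7)N 2/3
(4,1)S 2/2
(4,2)S 3/4
(4,3)N 0/1
(4,7)N 2/2
(5,2)S 1/1
(5,4)N 1/1
(5,5)N 2/2
(5,6)N 2/2
(5,7)N 2/2
The smallest same-type fraction is 0/3 at (3,6), which reduces to 0/1. Any threshold above that leaves this agent unsatisfied.

0/1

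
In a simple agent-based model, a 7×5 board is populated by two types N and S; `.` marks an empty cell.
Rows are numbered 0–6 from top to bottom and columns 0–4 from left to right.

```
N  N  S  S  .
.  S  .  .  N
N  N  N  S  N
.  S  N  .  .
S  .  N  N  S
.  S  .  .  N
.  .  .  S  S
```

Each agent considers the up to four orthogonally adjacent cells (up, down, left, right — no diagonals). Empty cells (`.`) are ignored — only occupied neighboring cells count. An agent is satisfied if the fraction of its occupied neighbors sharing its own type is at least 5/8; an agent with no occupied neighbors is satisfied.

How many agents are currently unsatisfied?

11

Row 0: (0,0)N 1/1 ok · (0,1)N 1/3 unhappy · (0,2)S 1/2 unhappy · (0,3)S 1/1 ok
Row 1: (1,1)S 0/2 unhappy · (1,4)N 1/1 ok
Row 2: (2,0)N 1/1 ok · (2,1)N 2/4 unhappy · (2,2)N 2/3 ok · (2,3)S 0/2 unhappy · (2,4)N 1/2 unhappy
Row 3: (3,1)S 0/2 unhappy · (3,2)N 2/3 ok
Row 4: (4,0)S 0/0 ok · (4,2)N 2/2 ok · (4,3)N 1/2 unhappy · (4,4)S 0/2 unhappy
Row 5: (5,1)S 0/0 ok · (5,4)N 0/2 unhappy
Row 6: (6,3)S 1/1 ok · (6,4)S 1/2 unhappy
Unsatisfied: (0,1), (0,2), (1,1), (2,1), (2,3), (2,4), (3,1), (4,3), (4,4), (5,4), (6,4) — 11 in total.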